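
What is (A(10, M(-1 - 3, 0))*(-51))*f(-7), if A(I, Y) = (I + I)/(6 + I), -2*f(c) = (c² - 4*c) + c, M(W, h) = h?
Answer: 8925/4 ≈ 2231.3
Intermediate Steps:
f(c) = -c²/2 + 3*c/2 (f(c) = -((c² - 4*c) + c)/2 = -(c² - 3*c)/2 = -c²/2 + 3*c/2)
A(I, Y) = 2*I/(6 + I) (A(I, Y) = (2*I)/(6 + I) = 2*I/(6 + I))
(A(10, M(-1 - 3, 0))*(-51))*f(-7) = ((2*10/(6 + 10))*(-51))*((½)*(-7)*(3 - 1*(-7))) = ((2*10/16)*(-51))*((½)*(-7)*(3 + 7)) = ((2*10*(1/16))*(-51))*((½)*(-7)*10) = ((5/4)*(-51))*(-35) = -255/4*(-35) = 8925/4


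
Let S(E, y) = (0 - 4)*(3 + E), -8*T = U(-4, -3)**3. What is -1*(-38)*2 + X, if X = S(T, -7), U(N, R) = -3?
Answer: 101/2 ≈ 50.500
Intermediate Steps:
T = 27/8 (T = -1/8*(-3)**3 = -1/8*(-27) = 27/8 ≈ 3.3750)
S(E, y) = -12 - 4*E (S(E, y) = -4*(3 + E) = -12 - 4*E)
X = -51/2 (X = -12 - 4*27/8 = -12 - 27/2 = -51/2 ≈ -25.500)
-1*(-38)*2 + X = -1*(-38)*2 - 51/2 = 38*2 - 51/2 = 76 - 51/2 = 101/2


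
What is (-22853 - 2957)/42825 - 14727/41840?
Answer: -68422967/71671920 ≈ -0.95467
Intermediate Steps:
(-22853 - 2957)/42825 - 14727/41840 = -25810*1/42825 - 14727*1/41840 = -5162/8565 - 14727/41840 = -68422967/71671920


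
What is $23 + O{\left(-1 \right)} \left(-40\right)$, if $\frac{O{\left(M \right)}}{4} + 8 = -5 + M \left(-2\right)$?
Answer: $1783$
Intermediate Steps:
$O{\left(M \right)} = -52 - 8 M$ ($O{\left(M \right)} = -32 + 4 \left(-5 + M \left(-2\right)\right) = -32 + 4 \left(-5 - 2 M\right) = -32 - \left(20 + 8 M\right) = -52 - 8 M$)
$23 + O{\left(-1 \right)} \left(-40\right) = 23 + \left(-52 - -8\right) \left(-40\right) = 23 + \left(-52 + 8\right) \left(-40\right) = 23 - -1760 = 23 + 1760 = 1783$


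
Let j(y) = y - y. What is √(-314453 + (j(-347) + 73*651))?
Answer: I*√266930 ≈ 516.65*I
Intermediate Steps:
j(y) = 0
√(-314453 + (j(-347) + 73*651)) = √(-314453 + (0 + 73*651)) = √(-314453 + (0 + 47523)) = √(-314453 + 47523) = √(-266930) = I*√266930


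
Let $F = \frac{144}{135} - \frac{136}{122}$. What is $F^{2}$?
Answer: $\frac{1936}{837225} \approx 0.0023124$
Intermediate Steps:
$F = - \frac{44}{915}$ ($F = 144 \cdot \frac{1}{135} - \frac{68}{61} = \frac{16}{15} - \frac{68}{61} = - \frac{44}{915} \approx -0.048087$)
$F^{2} = \left(- \frac{44}{915}\right)^{2} = \frac{1936}{837225}$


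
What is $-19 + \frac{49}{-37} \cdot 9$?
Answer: $- \frac{1144}{37} \approx -30.919$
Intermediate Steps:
$-19 + \frac{49}{-37} \cdot 9 = -19 + 49 \left(- \frac{1}{37}\right) 9 = -19 - \frac{441}{37} = - \frac{1144}{37}$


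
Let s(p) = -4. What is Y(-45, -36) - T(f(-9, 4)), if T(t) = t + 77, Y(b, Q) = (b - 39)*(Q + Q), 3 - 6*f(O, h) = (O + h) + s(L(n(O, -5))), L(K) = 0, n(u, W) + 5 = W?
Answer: 5969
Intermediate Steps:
n(u, W) = -5 + W
f(O, h) = 7/6 - O/6 - h/6 (f(O, h) = 1/2 - ((O + h) - 4)/6 = 1/2 - (-4 + O + h)/6 = 1/2 + (2/3 - O/6 - h/6) = 7/6 - O/6 - h/6)
Y(b, Q) = 2*Q*(-39 + b) (Y(b, Q) = (-39 + b)*(2*Q) = 2*Q*(-39 + b))
T(t) = 77 + t
Y(-45, -36) - T(f(-9, 4)) = 2*(-36)*(-39 - 45) - (77 + (7/6 - 1/6*(-9) - 1/6*4)) = 2*(-36)*(-84) - (77 + (7/6 + 3/2 - 2/3)) = 6048 - (77 + 2) = 6048 - 1*79 = 6048 - 79 = 5969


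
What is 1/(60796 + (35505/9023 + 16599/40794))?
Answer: 122694754/7459882985433 ≈ 1.6447e-5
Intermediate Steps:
1/(60796 + (35505/9023 + 16599/40794)) = 1/(60796 + (35505*(1/9023) + 16599*(1/40794))) = 1/(60796 + (35505/9023 + 5533/13598)) = 1/(60796 + 532721249/122694754) = 1/(7459882985433/122694754) = 122694754/7459882985433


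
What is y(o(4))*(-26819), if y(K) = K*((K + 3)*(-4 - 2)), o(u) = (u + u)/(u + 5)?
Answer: 15018640/27 ≈ 5.5625e+5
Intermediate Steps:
o(u) = 2*u/(5 + u) (o(u) = (2*u)/(5 + u) = 2*u/(5 + u))
y(K) = K*(-18 - 6*K) (y(K) = K*((3 + K)*(-6)) = K*(-18 - 6*K))
y(o(4))*(-26819) = -6*2*4/(5 + 4)*(3 + 2*4/(5 + 4))*(-26819) = -6*2*4/9*(3 + 2*4/9)*(-26819) = -6*2*4*(⅑)*(3 + 2*4*(⅑))*(-26819) = -6*8/9*(3 + 8/9)*(-26819) = -6*8/9*35/9*(-26819) = -560/27*(-26819) = 15018640/27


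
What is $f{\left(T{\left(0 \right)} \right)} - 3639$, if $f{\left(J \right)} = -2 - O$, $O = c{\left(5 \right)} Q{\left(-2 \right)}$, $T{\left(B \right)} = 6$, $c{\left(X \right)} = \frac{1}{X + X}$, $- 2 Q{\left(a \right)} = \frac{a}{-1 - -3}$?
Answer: $- \frac{72821}{20} \approx -3641.1$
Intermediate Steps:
$Q{\left(a \right)} = - \frac{a}{4}$ ($Q{\left(a \right)} = - \frac{a \frac{1}{-1 - -3}}{2} = - \frac{a \frac{1}{-1 + 3}}{2} = - \frac{a \frac{1}{2}}{2} = - \frac{\frac{1}{2} a}{2} = - \frac{a}{4}$)
$c{\left(X \right)} = \frac{1}{2 X}$
$O = \frac{1}{20}$ ($O = \frac{1}{2 \cdot 5} \left(\left(- \frac{1}{4}\right) \left(-2\right)\right) = \frac{1}{2} \cdot \frac{1}{5} \cdot \frac{1}{2} = \frac{1}{10} \cdot \frac{1}{2} = \frac{1}{20} \approx 0.05$)
$f{\left(J \right)} = - \frac{41}{20}$ ($f{\left(J \right)} = -2 - \frac{1}{20} = - \frac{41}{20}$)
$f{\left(T{\left(0 \right)} \right)} - 3639 = - \frac{41}{20} - 3639 = - \frac{72821}{20}$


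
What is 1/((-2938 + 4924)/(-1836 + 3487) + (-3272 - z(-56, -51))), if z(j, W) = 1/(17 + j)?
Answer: -4953/16200131 ≈ -0.00030574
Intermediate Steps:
1/((-2938 + 4924)/(-1836 + 3487) + (-3272 - z(-56, -51))) = 1/((-2938 + 4924)/(-1836 + 3487) + (-3272 - 1/(17 - 56))) = 1/(1986/1651 + (-3272 - 1/(-39))) = 1/(1986*(1/1651) + (-3272 - 1*(-1/39))) = 1/(1986/1651 + (-3272 + 1/39)) = 1/(1986/1651 - 127607/39) = 1/(-16200131/4953) = -4953/16200131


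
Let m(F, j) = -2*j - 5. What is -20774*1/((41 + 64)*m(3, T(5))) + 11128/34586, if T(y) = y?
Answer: 368008082/27236475 ≈ 13.512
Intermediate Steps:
m(F, j) = -5 - 2*j
-20774*1/((41 + 64)*m(3, T(5))) + 11128/34586 = -20774*1/((-5 - 2*5)*(41 + 64)) + 11128/34586 = -20774*1/(105*(-5 - 10)) + 11128*(1/34586) = -20774/((-15*105)) + 5564/17293 = -20774/(-1575) + 5564/17293 = -20774*(-1/1575) + 5564/17293 = 20774/1575 + 5564/17293 = 368008082/27236475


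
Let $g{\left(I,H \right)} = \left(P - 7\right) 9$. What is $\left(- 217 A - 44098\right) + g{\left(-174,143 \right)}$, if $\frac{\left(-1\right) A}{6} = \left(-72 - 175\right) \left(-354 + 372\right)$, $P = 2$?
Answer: $-5832835$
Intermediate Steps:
$A = 26676$ ($A = - 6 \left(-72 - 175\right) \left(-354 + 372\right) = - 6 \left(\left(-247\right) 18\right) = \left(-6\right) \left(-4446\right) = 26676$)
$g{\left(I,H \right)} = -45$ ($g{\left(I,H \right)} = \left(2 - 7\right) 9 = \left(-5\right) 9 = -45$)
$\left(- 217 A - 44098\right) + g{\left(-174,143 \right)} = \left(\left(-217\right) 26676 - 44098\right) - 45 = \left(-5788692 - 44098\right) - 45 = -5832790 - 45 = -5832835$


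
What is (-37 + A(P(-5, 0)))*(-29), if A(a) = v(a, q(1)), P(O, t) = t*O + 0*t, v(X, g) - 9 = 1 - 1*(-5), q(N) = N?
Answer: 638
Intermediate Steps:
v(X, g) = 15 (v(X, g) = 9 + (1 - 1*(-5)) = 9 + (1 + 5) = 9 + 6 = 15)
P(O, t) = O*t (P(O, t) = O*t + 0 = O*t)
A(a) = 15
(-37 + A(P(-5, 0)))*(-29) = (-37 + 15)*(-29) = -22*(-29) = 638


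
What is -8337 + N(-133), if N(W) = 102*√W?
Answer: -8337 + 102*I*√133 ≈ -8337.0 + 1176.3*I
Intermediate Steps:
-8337 + N(-133) = -8337 + 102*√(-133) = -8337 + 102*(I*√133) = -8337 + 102*I*√133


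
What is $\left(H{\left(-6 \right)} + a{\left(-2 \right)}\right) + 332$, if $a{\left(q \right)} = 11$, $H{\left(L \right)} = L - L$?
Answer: $343$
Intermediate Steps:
$H{\left(L \right)} = 0$
$\left(H{\left(-6 \right)} + a{\left(-2 \right)}\right) + 332 = \left(0 + 11\right) + 332 = 11 + 332 = 343$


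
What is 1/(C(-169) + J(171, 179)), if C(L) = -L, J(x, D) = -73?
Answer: 1/96 ≈ 0.010417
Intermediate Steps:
1/(C(-169) + J(171, 179)) = 1/(-1*(-169) - 73) = 1/(169 - 73) = 1/96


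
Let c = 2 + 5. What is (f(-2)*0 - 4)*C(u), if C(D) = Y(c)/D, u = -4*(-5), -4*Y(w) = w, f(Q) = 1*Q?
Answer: 7/20 ≈ 0.35000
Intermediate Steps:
f(Q) = Q
c = 7
Y(w) = -w/4
u = 20
C(D) = -7/(4*D) (C(D) = (-¼*7)/D = -7/(4*D))
(f(-2)*0 - 4)*C(u) = (-2*0 - 4)*(-7/4/20) = (0 - 4)*(-7/4*1/20) = -4*(-7/80) = 7/20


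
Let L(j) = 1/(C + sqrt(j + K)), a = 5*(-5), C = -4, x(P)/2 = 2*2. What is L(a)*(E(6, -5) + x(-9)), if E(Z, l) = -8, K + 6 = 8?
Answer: 0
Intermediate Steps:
x(P) = 8 (x(P) = 2*(2*2) = 2*4 = 8)
K = 2 (K = -6 + 8 = 2)
a = -25
L(j) = 1/(-4 + sqrt(2 + j)) (L(j) = 1/(-4 + sqrt(j + 2)) = 1/(-4 + sqrt(2 + j)))
L(a)*(E(6, -5) + x(-9)) = (-8 + 8)/(-4 + sqrt(2 - 25)) = 0/(-4 + sqrt(-23)) = 0/(-4 + I*sqrt(23)) = 0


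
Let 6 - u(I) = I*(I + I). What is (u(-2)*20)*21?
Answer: -840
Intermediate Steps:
u(I) = 6 - 2*I² (u(I) = 6 - I*(I + I) = 6 - I*2*I = 6 - 2*I²)
(u(-2)*20)*21 = ((6 - 2*(-2)²)*20)*21 = ((6 - 2*4)*20)*21 = ((6 - 8)*20)*21 = -2*20*21 = -40*21 = -840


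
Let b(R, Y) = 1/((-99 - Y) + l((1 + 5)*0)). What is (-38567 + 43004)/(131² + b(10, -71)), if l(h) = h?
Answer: 41412/160169 ≈ 0.25855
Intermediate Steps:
b(R, Y) = 1/(-99 - Y) (b(R, Y) = 1/((-99 - Y) + (1 + 5)*0) = 1/((-99 - Y) + 6*0) = 1/((-99 - Y) + 0) = 1/(-99 - Y))
(-38567 + 43004)/(131² + b(10, -71)) = (-38567 + 43004)/(131² - 1/(99 - 71)) = 4437/(17161 - 1/28) = 4437/(480507/28) = 4437*(28/480507) = 41412/160169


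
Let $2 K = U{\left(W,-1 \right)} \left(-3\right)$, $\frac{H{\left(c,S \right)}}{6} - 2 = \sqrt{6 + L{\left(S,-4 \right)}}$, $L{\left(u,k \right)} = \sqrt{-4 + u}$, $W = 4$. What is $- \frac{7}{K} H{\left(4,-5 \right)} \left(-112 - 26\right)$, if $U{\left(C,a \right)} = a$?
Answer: $7728 + 3864 \sqrt{6 + 3 i} \approx 17468.0 + 2299.3 i$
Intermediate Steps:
$H{\left(c,S \right)} = 12 + 6 \sqrt{6 + \sqrt{-4 + S}}$
$K = \frac{3}{2}$ ($K = \frac{\left(-1\right) \left(-3\right)}{2} = \frac{1}{2} \cdot 3 = \frac{3}{2} \approx 1.5$)
$- \frac{7}{K} H{\left(4,-5 \right)} \left(-112 - 26\right) = - \frac{7}{\frac{3}{2}} \left(12 + 6 \sqrt{6 + \sqrt{-4 - 5}}\right) \left(-112 - 26\right) = \left(-7\right) \frac{2}{3} \left(12 + 6 \sqrt{6 + \sqrt{-9}}\right) \left(-138\right) = - \frac{14 \left(12 + 6 \sqrt{6 + 3 i}\right)}{3} \left(-138\right) = \left(-56 - 28 \sqrt{6 + 3 i}\right) \left(-138\right) = 7728 + 3864 \sqrt{6 + 3 i}$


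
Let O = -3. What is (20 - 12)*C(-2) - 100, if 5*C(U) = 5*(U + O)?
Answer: -140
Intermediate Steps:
C(U) = -3 + U (C(U) = (5*(U - 3))/5 = (5*(-3 + U))/5 = (-15 + 5*U)/5 = -3 + U)
(20 - 12)*C(-2) - 100 = (20 - 12)*(-3 - 2) - 100 = 8*(-5) - 100 = -40 - 100 = -140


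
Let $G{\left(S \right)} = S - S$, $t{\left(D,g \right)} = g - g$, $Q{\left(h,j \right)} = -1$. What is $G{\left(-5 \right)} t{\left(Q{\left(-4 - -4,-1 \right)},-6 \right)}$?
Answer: $0$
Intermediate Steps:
$t{\left(D,g \right)} = 0$
$G{\left(S \right)} = 0$
$G{\left(-5 \right)} t{\left(Q{\left(-4 - -4,-1 \right)},-6 \right)} = 0 \cdot 0 = 0$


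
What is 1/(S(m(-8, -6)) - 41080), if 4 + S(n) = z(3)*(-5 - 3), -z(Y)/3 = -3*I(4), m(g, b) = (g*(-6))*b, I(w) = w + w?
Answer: -1/41660 ≈ -2.4004e-5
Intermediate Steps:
I(w) = 2*w
m(g, b) = -6*b*g (m(g, b) = (-6*g)*b = -6*b*g)
z(Y) = 72 (z(Y) = -(-9)*2*4 = -(-9)*8 = -3*(-24) = 72)
S(n) = -580 (S(n) = -4 + 72*(-5 - 3) = -4 + 72*(-8) = -4 - 576 = -580)
1/(S(m(-8, -6)) - 41080) = 1/(-580 - 41080) = 1/(-41660) = -1/41660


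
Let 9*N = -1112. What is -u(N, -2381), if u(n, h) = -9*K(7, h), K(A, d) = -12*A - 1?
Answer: -765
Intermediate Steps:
N = -1112/9 (N = (⅑)*(-1112) = -1112/9 ≈ -123.56)
K(A, d) = -1 - 12*A
u(n, h) = 765 (u(n, h) = -9*(-1 - 12*7) = -9*(-1 - 84) = -9*(-85) = 765)
-u(N, -2381) = -1*765 = -765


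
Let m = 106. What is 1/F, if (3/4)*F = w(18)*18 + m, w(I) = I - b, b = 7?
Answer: 3/1216 ≈ 0.0024671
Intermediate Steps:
w(I) = -7 + I (w(I) = I - 1*7 = I - 7 = -7 + I)
F = 1216/3 (F = 4*((-7 + 18)*18 + 106)/3 = 4*(11*18 + 106)/3 = 4*(198 + 106)/3 = (4/3)*304 = 1216/3 ≈ 405.33)
1/F = 1/(1216/3) = 3/1216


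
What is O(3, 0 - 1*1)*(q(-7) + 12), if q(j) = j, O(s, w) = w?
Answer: -5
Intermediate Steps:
O(3, 0 - 1*1)*(q(-7) + 12) = (0 - 1*1)*(-7 + 12) = (0 - 1)*5 = -1*5 = -5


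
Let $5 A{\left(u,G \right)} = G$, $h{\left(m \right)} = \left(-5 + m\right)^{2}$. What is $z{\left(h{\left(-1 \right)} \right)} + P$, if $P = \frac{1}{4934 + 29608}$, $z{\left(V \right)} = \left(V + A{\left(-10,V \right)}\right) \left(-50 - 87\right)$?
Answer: $- \frac{1022166859}{172710} \approx -5918.4$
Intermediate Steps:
$A{\left(u,G \right)} = \frac{G}{5}$
$z{\left(V \right)} = - \frac{822 V}{5}$ ($z{\left(V \right)} = \left(V + \frac{V}{5}\right) \left(-50 - 87\right) = \frac{6 V}{5} \left(-137\right) = - \frac{822 V}{5}$)
$P = \frac{1}{34542} \approx 2.895 \cdot 10^{-5}$
$z{\left(h{\left(-1 \right)} \right)} + P = - \frac{822 \left(-5 - 1\right)^{2}}{5} + \frac{1}{34542} = - \frac{822 \left(-6\right)^{2}}{5} + \frac{1}{34542} = \left(- \frac{822}{5}\right) 36 + \frac{1}{34542} = - \frac{29592}{5} + \frac{1}{34542} = - \frac{1022166859}{172710}$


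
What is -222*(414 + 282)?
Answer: -154512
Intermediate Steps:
-222*(414 + 282) = -222*696 = -154512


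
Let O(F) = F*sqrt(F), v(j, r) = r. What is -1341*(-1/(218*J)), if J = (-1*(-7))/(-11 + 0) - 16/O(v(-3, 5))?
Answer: 12907125/5417518 - 6490440*sqrt(5)/2708759 ≈ -2.9753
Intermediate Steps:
O(F) = F**(3/2)
J = -7/11 - 16*sqrt(5)/25 (J = (-1*(-7))/(-11 + 0) - 16*sqrt(5)/25 = 7/(-11) - 16*sqrt(5)/25 = 7*(-1/11) - 16*sqrt(5)/25 = -7/11 - 16*sqrt(5)/25 ≈ -2.0674)
-1341*(-1/(218*J)) = -1341*(-1/(218*(-7/11 - 16*sqrt(5)/25))) = -1341/(1526/11 + 3488*sqrt(5)/25)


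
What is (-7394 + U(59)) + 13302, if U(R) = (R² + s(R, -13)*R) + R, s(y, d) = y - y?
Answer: 9448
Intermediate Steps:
s(y, d) = 0
U(R) = R + R² (U(R) = (R² + 0*R) + R = (R² + 0) + R = R² + R = R + R²)
(-7394 + U(59)) + 13302 = (-7394 + 59*(1 + 59)) + 13302 = (-7394 + 59*60) + 13302 = (-7394 + 3540) + 13302 = -3854 + 13302 = 9448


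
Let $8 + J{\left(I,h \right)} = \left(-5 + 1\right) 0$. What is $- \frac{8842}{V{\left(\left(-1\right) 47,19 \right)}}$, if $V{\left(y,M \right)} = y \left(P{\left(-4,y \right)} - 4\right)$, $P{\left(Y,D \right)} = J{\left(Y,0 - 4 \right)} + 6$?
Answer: $- \frac{4421}{141} \approx -31.355$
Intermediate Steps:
$J{\left(I,h \right)} = -8$ ($J{\left(I,h \right)} = -8 + \left(-5 + 1\right) 0 = -8 - 0 = -8 + 0 = -8$)
$P{\left(Y,D \right)} = -2$ ($P{\left(Y,D \right)} = -8 + 6 = -2$)
$V{\left(y,M \right)} = - 6 y$ ($V{\left(y,M \right)} = y \left(-2 - 4\right) = y \left(-6\right) = - 6 y$)
$- \frac{8842}{V{\left(\left(-1\right) 47,19 \right)}} = - \frac{8842}{\left(-6\right) \left(\left(-1\right) 47\right)} = - \frac{8842}{\left(-6\right) \left(-47\right)} = - \frac{8842}{282} = \left(-8842\right) \frac{1}{282} = - \frac{4421}{141}$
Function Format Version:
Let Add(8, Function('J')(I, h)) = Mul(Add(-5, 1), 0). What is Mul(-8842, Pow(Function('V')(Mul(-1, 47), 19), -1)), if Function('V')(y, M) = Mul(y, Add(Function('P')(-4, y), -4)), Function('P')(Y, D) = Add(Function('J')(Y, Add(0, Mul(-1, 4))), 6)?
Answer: Rational(-4421, 141) ≈ -31.355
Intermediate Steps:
Function('J')(I, h) = -8 (Function('J')(I, h) = Add(-8, Mul(Add(-5, 1), 0)) = Add(-8, Mul(-4, 0)) = Add(-8, 0) = -8)
Function('P')(Y, D) = -2 (Function('P')(Y, D) = Add(-8, 6) = -2)
Function('V')(y, M) = Mul(-6, y) (Function('V')(y, M) = Mul(y, Add(-2, -4)) = Mul(y, -6) = Mul(-6, y))
Mul(-8842, Pow(Function('V')(Mul(-1, 47), 19), -1)) = Mul(-8842, Pow(Mul(-6, Mul(-1, 47)), -1)) = Mul(-8842, Pow(Mul(-6, -47), -1)) = Mul(-8842, Pow(282, -1)) = Mul(-8842, Rational(1, 282)) = Rational(-4421, 141)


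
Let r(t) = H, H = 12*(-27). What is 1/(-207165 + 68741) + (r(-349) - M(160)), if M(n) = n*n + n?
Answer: -3610651617/138424 ≈ -26084.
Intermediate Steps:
H = -324
r(t) = -324
M(n) = n + n**2 (M(n) = n**2 + n = n + n**2)
1/(-207165 + 68741) + (r(-349) - M(160)) = 1/(-207165 + 68741) + (-324 - 160*(1 + 160)) = 1/(-138424) + (-324 - 160*161) = -1/138424 + (-324 - 1*25760) = -1/138424 + (-324 - 25760) = -1/138424 - 26084 = -3610651617/138424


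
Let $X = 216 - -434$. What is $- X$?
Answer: $-650$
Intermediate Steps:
$X = 650$ ($X = 216 + 434 = 650$)
$- X = \left(-1\right) 650 = -650$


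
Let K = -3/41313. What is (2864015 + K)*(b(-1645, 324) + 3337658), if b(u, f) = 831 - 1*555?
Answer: 131649287119494776/13771 ≈ 9.5599e+12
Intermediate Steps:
b(u, f) = 276 (b(u, f) = 831 - 555 = 276)
K = -1/13771 (K = -3*1/41313 = -1/13771 ≈ -7.2616e-5)
(2864015 + K)*(b(-1645, 324) + 3337658) = (2864015 - 1/13771)*(276 + 3337658) = (39440350564/13771)*3337934 = 131649287119494776/13771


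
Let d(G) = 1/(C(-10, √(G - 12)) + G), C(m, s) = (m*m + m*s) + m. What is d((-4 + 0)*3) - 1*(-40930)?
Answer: 57875033/1414 + 5*I*√6/2121 ≈ 40930.0 + 0.0057744*I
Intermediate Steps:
C(m, s) = m + m² + m*s (C(m, s) = (m² + m*s) + m = m + m² + m*s)
d(G) = 1/(90 + G - 10*√(-12 + G)) (d(G) = 1/(-10*(1 - 10 + √(G - 12)) + G) = 1/(-10*(1 - 10 + √(-12 + G)) + G) = 1/(-10*(-9 + √(-12 + G)) + G) = 1/((90 - 10*√(-12 + G)) + G) = 1/(90 + G - 10*√(-12 + G)))
d((-4 + 0)*3) - 1*(-40930) = 1/(90 + (-4 + 0)*3 - 10*√(-12 + (-4 + 0)*3)) - 1*(-40930) = 1/(90 - 4*3 - 10*√(-12 - 4*3)) + 40930 = 1/(90 - 12 - 10*√(-12 - 12)) + 40930 = 1/(90 - 12 - 20*I*√6) + 40930 = 1/(78 - 20*I*√6) + 40930 = 40930 + 1/(78 - 20*I*√6)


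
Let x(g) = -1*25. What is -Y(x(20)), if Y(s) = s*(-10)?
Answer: -250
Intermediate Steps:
x(g) = -25
Y(s) = -10*s
-Y(x(20)) = -(-10)*(-25) = -1*250 = -250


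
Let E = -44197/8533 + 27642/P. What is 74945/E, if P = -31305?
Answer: -6673241822975/539818757 ≈ -12362.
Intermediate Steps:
E = -539818757/89041855 (E = -44197/8533 + 27642/(-31305) = -44197*1/8533 + 27642*(-1/31305) = -44197/8533 - 9214/10435 = -539818757/89041855 ≈ -6.0625)
74945/E = 74945/(-539818757/89041855) = 74945*(-89041855/539818757) = -6673241822975/539818757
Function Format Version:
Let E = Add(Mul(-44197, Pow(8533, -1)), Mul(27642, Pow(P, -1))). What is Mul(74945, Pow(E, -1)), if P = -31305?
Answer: Rational(-6673241822975, 539818757) ≈ -12362.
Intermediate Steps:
E = Rational(-539818757, 89041855) (E = Add(Mul(-44197, Pow(8533, -1)), Mul(27642, Pow(-31305, -1))) = Add(Mul(-44197, Rational(1, 8533)), Mul(27642, Rational(-1, 31305))) = Add(Rational(-44197, 8533), Rational(-9214, 10435)) = Rational(-539818757, 89041855) ≈ -6.0625)
Mul(74945, Pow(E, -1)) = Mul(74945, Pow(Rational(-539818757, 89041855), -1)) = Mul(74945, Rational(-89041855, 539818757)) = Rational(-6673241822975, 539818757)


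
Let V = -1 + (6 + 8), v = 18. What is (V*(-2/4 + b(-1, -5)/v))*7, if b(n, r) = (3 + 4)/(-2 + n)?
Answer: -1547/27 ≈ -57.296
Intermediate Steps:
b(n, r) = 7/(-2 + n)
V = 13 (V = -1 + 14 = 13)
(V*(-2/4 + b(-1, -5)/v))*7 = (13*(-2/4 + (7/(-2 - 1))/18))*7 = (13*(-2*¼ + (7/(-3))*(1/18)))*7 = (13*(-½ + (7*(-⅓))*(1/18)))*7 = (13*(-½ - 7/3*1/18))*7 = (13*(-½ - 7/54))*7 = (13*(-17/27))*7 = -221/27*7 = -1547/27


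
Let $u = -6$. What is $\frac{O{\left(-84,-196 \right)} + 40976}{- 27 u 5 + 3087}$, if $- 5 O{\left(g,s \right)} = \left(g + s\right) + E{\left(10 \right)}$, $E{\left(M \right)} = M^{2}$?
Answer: $\frac{41012}{3897} \approx 10.524$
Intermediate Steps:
$O{\left(g,s \right)} = -20 - \frac{g}{5} - \frac{s}{5}$ ($O{\left(g,s \right)} = - \frac{\left(g + s\right) + 10^{2}}{5} = - \frac{\left(g + s\right) + 100}{5} = - \frac{100 + g + s}{5} = -20 - \frac{g}{5} - \frac{s}{5}$)
$\frac{O{\left(-84,-196 \right)} + 40976}{- 27 u 5 + 3087} = \frac{\left(-20 - - \frac{84}{5} - - \frac{196}{5}\right) + 40976}{\left(-27\right) \left(-6\right) 5 + 3087} = \frac{\left(-20 + \frac{84}{5} + \frac{196}{5}\right) + 40976}{162 \cdot 5 + 3087} = \frac{36 + 40976}{810 + 3087} = \frac{41012}{3897}$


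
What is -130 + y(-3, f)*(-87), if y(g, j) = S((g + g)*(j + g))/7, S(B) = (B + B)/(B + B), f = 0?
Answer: -997/7 ≈ -142.43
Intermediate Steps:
S(B) = 1 (S(B) = (2*B)/((2*B)) = (2*B)*(1/(2*B)) = 1)
y(g, j) = ⅐ (y(g, j) = 1/7 = 1*(⅐) = ⅐)
-130 + y(-3, f)*(-87) = -130 + (⅐)*(-87) = -130 - 87/7 = -997/7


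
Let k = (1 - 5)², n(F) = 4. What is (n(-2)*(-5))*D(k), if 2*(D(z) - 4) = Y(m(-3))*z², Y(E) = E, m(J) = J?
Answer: 7600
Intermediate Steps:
k = 16 (k = (-4)² = 16)
D(z) = 4 - 3*z²/2 (D(z) = 4 + (-3*z²)/2 = 4 - 3*z²/2)
(n(-2)*(-5))*D(k) = (4*(-5))*(4 - 3/2*16²) = -20*(4 - 3/2*256) = -20*(4 - 384) = -20*(-380) = 7600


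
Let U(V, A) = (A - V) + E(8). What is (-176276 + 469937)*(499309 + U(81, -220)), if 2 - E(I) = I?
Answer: 146537426322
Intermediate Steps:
E(I) = 2 - I
U(V, A) = -6 + A - V (U(V, A) = (A - V) + (2 - 1*8) = (A - V) + (2 - 8) = (A - V) - 6 = -6 + A - V)
(-176276 + 469937)*(499309 + U(81, -220)) = (-176276 + 469937)*(499309 + (-6 - 220 - 1*81)) = 293661*(499309 + (-6 - 220 - 81)) = 293661*(499309 - 307) = 293661*499002 = 146537426322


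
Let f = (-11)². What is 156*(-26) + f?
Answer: -3935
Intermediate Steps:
f = 121
156*(-26) + f = 156*(-26) + 121 = -4056 + 121 = -3935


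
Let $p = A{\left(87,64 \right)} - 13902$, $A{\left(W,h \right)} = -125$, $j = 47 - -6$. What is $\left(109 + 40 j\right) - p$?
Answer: $16256$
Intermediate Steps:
$j = 53$ ($j = 47 + 6 = 53$)
$p = -14027$ ($p = -125 - 13902 = -14027$)
$\left(109 + 40 j\right) - p = \left(109 + 40 \cdot 53\right) - -14027 = \left(109 + 2120\right) + 14027 = 2229 + 14027 = 16256$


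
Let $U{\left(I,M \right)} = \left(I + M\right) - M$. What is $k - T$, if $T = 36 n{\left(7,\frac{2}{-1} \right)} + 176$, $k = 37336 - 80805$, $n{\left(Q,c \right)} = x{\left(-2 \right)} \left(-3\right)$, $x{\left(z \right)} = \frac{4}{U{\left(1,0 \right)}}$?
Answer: $-43213$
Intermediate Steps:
$U{\left(I,M \right)} = I$
$x{\left(z \right)} = 4$ ($x{\left(z \right)} = \frac{4}{1} = 4 \cdot 1 = 4$)
$n{\left(Q,c \right)} = -12$ ($n{\left(Q,c \right)} = 4 \left(-3\right) = -12$)
$k = -43469$
$T = -256$ ($T = 36 \left(-12\right) + 176 = -432 + 176 = -256$)
$k - T = -43469 - -256 = -43469 + 256 = -43213$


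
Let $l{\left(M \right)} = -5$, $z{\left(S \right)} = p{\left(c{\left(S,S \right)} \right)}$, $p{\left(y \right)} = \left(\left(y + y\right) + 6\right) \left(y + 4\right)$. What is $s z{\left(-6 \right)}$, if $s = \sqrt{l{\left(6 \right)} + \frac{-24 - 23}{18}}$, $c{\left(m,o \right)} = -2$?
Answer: $\frac{2 i \sqrt{274}}{3} \approx 11.035 i$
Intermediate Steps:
$p{\left(y \right)} = \left(4 + y\right) \left(6 + 2 y\right)$ ($p{\left(y \right)} = \left(2 y + 6\right) \left(4 + y\right) = \left(6 + 2 y\right) \left(4 + y\right) = \left(4 + y\right) \left(6 + 2 y\right)$)
$z{\left(S \right)} = 4$ ($z{\left(S \right)} = 24 + 2 \left(-2\right)^{2} + 14 \left(-2\right) = 24 + 2 \cdot 4 - 28 = 24 + 8 - 28 = 4$)
$s = \frac{i \sqrt{274}}{6}$ ($s = \sqrt{-5 + \frac{-24 - 23}{18}} = \sqrt{-5 - \frac{47}{18}} = \sqrt{- \frac{137}{18}} = \frac{i \sqrt{274}}{6} \approx 2.7588 i$)
$s z{\left(-6 \right)} = \frac{i \sqrt{274}}{6} \cdot 4 = \frac{2 i \sqrt{274}}{3}$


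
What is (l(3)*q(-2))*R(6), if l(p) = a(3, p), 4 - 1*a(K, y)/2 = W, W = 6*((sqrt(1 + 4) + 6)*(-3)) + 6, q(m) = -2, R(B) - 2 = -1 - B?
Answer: 2120 + 360*sqrt(5) ≈ 2925.0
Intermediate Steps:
R(B) = 1 - B (R(B) = 2 + (-1 - B) = 1 - B)
W = -102 - 18*sqrt(5) (W = 6*((sqrt(5) + 6)*(-3)) + 6 = 6*((6 + sqrt(5))*(-3)) + 6 = 6*(-18 - 3*sqrt(5)) + 6 = (-108 - 18*sqrt(5)) + 6 = -102 - 18*sqrt(5) ≈ -142.25)
a(K, y) = 212 + 36*sqrt(5) (a(K, y) = 8 - 2*(-102 - 18*sqrt(5)) = 8 + (204 + 36*sqrt(5)) = 212 + 36*sqrt(5))
l(p) = 212 + 36*sqrt(5)
(l(3)*q(-2))*R(6) = ((212 + 36*sqrt(5))*(-2))*(1 - 1*6) = (-424 - 72*sqrt(5))*(1 - 6) = (-424 - 72*sqrt(5))*(-5) = 2120 + 360*sqrt(5)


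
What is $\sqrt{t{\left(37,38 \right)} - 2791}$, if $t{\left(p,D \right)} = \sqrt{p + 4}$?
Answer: $\sqrt{-2791 + \sqrt{41}} \approx 52.769 i$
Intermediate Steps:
$t{\left(p,D \right)} = \sqrt{4 + p}$
$\sqrt{t{\left(37,38 \right)} - 2791} = \sqrt{\sqrt{4 + 37} - 2791} = \sqrt{\sqrt{41} - 2791} = \sqrt{-2791 + \sqrt{41}}$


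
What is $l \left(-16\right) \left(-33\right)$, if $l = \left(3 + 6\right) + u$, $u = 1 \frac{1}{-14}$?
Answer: $\frac{33000}{7} \approx 4714.3$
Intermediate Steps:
$u = - \frac{1}{14}$ ($u = 1 \left(- \frac{1}{14}\right) = - \frac{1}{14} \approx -0.071429$)
$l = \frac{125}{14}$ ($l = \left(3 + 6\right) - \frac{1}{14} = 9 - \frac{1}{14} = \frac{125}{14} \approx 8.9286$)
$l \left(-16\right) \left(-33\right) = \frac{125}{14} \left(-16\right) \left(-33\right) = \left(- \frac{1000}{7}\right) \left(-33\right) = \frac{33000}{7}$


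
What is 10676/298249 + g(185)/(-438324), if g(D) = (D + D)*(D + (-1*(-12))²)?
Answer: -15813151873/65364847338 ≈ -0.24192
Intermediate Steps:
g(D) = 2*D*(144 + D) (g(D) = (2*D)*(D + 12²) = (2*D)*(D + 144) = (2*D)*(144 + D) = 2*D*(144 + D))
10676/298249 + g(185)/(-438324) = 10676/298249 + (2*185*(144 + 185))/(-438324) = 10676*(1/298249) + (2*185*329)*(-1/438324) = 10676/298249 + 121730*(-1/438324) = 10676/298249 - 60865/219162 = -15813151873/65364847338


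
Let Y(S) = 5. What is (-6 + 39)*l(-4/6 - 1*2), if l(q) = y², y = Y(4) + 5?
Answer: 3300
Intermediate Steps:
y = 10 (y = 5 + 5 = 10)
l(q) = 100 (l(q) = 10² = 100)
(-6 + 39)*l(-4/6 - 1*2) = (-6 + 39)*100 = 33*100 = 3300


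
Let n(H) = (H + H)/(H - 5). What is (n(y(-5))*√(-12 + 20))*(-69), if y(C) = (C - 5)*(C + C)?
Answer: -5520*√2/19 ≈ -410.87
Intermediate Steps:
y(C) = 2*C*(-5 + C) (y(C) = (-5 + C)*(2*C) = 2*C*(-5 + C))
n(H) = 2*H/(-5 + H) (n(H) = (2*H)/(-5 + H) = 2*H/(-5 + H))
(n(y(-5))*√(-12 + 20))*(-69) = ((2*(2*(-5)*(-5 - 5))/(-5 + 2*(-5)*(-5 - 5)))*√(-12 + 20))*(-69) = ((2*(2*(-5)*(-10))/(-5 + 2*(-5)*(-10)))*√8)*(-69) = ((2*100/(-5 + 100))*(2*√2))*(-69) = ((2*100/95)*(2*√2))*(-69) = ((2*100*(1/95))*(2*√2))*(-69) = (40*(2*√2)/19)*(-69) = (80*√2/19)*(-69) = -5520*√2/19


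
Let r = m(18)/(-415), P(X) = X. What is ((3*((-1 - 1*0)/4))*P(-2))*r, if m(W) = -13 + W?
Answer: -3/166 ≈ -0.018072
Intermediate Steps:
r = -1/83 (r = (-13 + 18)/(-415) = 5*(-1/415) = -1/83 ≈ -0.012048)
((3*((-1 - 1*0)/4))*P(-2))*r = ((3*((-1 - 1*0)/4))*(-2))*(-1/83) = ((3*((-1 + 0)*(¼)))*(-2))*(-1/83) = ((3*(-1*¼))*(-2))*(-1/83) = ((3*(-¼))*(-2))*(-1/83) = -¾*(-2)*(-1/83) = (3/2)*(-1/83) = -3/166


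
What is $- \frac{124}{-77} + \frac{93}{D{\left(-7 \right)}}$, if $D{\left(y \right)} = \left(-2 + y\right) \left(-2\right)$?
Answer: $\frac{3131}{462} \approx 6.7771$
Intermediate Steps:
$D{\left(y \right)} = 4 - 2 y$
$- \frac{124}{-77} + \frac{93}{D{\left(-7 \right)}} = - \frac{124}{-77} + \frac{93}{4 - -14} = \left(-124\right) \left(- \frac{1}{77}\right) + \frac{93}{4 + 14} = \frac{124}{77} + \frac{93}{18} = \frac{124}{77} + 93 \cdot \frac{1}{18} = \frac{124}{77} + \frac{31}{6} = \frac{3131}{462}$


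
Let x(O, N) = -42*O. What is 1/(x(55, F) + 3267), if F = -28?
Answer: 1/957 ≈ 0.0010449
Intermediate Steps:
1/(x(55, F) + 3267) = 1/(-42*55 + 3267) = 1/(-2310 + 3267) = 1/957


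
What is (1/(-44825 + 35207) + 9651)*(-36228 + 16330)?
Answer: -923499180833/4809 ≈ -1.9204e+8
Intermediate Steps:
(1/(-44825 + 35207) + 9651)*(-36228 + 16330) = (1/(-9618) + 9651)*(-19898) = (-1/9618 + 9651)*(-19898) = (92823317/9618)*(-19898) = -923499180833/4809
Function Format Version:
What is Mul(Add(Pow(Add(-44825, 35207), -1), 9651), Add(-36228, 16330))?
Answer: Rational(-923499180833, 4809) ≈ -1.9204e+8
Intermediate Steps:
Mul(Add(Pow(Add(-44825, 35207), -1), 9651), Add(-36228, 16330)) = Mul(Add(Pow(-9618, -1), 9651), -19898) = Mul(Add(Rational(-1, 9618), 9651), -19898) = Mul(Rational(92823317, 9618), -19898) = Rational(-923499180833, 4809)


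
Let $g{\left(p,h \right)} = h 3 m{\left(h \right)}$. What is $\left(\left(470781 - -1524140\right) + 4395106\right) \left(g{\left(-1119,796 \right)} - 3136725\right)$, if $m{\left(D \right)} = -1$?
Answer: $-20059016826051$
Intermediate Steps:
$g{\left(p,h \right)} = - 3 h$ ($g{\left(p,h \right)} = h 3 \left(-1\right) = 3 h \left(-1\right) = - 3 h$)
$\left(\left(470781 - -1524140\right) + 4395106\right) \left(g{\left(-1119,796 \right)} - 3136725\right) = \left(\left(470781 - -1524140\right) + 4395106\right) \left(\left(-3\right) 796 - 3136725\right) = \left(\left(470781 + 1524140\right) + 4395106\right) \left(-2388 - 3136725\right) = \left(1994921 + 4395106\right) \left(-3139113\right) = 6390027 \left(-3139113\right) = -20059016826051$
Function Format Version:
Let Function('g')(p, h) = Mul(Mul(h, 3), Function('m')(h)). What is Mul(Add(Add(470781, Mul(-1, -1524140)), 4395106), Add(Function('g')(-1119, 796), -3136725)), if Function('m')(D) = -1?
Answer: -20059016826051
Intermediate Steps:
Function('g')(p, h) = Mul(-3, h) (Function('g')(p, h) = Mul(Mul(h, 3), -1) = Mul(Mul(3, h), -1) = Mul(-3, h))
Mul(Add(Add(470781, Mul(-1, -1524140)), 4395106), Add(Function('g')(-1119, 796), -3136725)) = Mul(Add(Add(470781, Mul(-1, -1524140)), 4395106), Add(Mul(-3, 796), -3136725)) = Mul(Add(Add(470781, 1524140), 4395106), Add(-2388, -3136725)) = Mul(Add(1994921, 4395106), -3139113) = Mul(6390027, -3139113) = -20059016826051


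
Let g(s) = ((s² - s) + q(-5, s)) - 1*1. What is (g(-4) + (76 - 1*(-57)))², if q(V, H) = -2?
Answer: 22500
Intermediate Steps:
g(s) = -3 + s² - s (g(s) = ((s² - s) - 2) - 1*1 = (-2 + s² - s) - 1 = -3 + s² - s)
(g(-4) + (76 - 1*(-57)))² = ((-3 + (-4)² - 1*(-4)) + (76 - 1*(-57)))² = ((-3 + 16 + 4) + (76 + 57))² = (17 + 133)² = 150² = 22500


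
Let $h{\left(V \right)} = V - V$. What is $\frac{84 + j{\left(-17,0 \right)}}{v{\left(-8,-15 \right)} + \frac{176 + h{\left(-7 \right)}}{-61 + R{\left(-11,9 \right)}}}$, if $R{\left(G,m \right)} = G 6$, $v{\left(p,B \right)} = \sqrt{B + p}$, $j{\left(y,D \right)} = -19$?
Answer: $- \frac{1452880}{401943} - \frac{1048385 i \sqrt{23}}{401943} \approx -3.6146 - 12.509 i$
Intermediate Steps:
$h{\left(V \right)} = 0$
$R{\left(G,m \right)} = 6 G$
$\frac{84 + j{\left(-17,0 \right)}}{v{\left(-8,-15 \right)} + \frac{176 + h{\left(-7 \right)}}{-61 + R{\left(-11,9 \right)}}} = \frac{84 - 19}{\sqrt{-15 - 8} + \frac{176 + 0}{-61 + 6 \left(-11\right)}} = \frac{65}{\sqrt{-23} + \frac{176}{-61 - 66}} = \frac{65}{i \sqrt{23} + \frac{176}{-127}} = \frac{65}{i \sqrt{23} + 176 \left(- \frac{1}{127}\right)} = \frac{65}{i \sqrt{23} - \frac{176}{127}} = \frac{65}{- \frac{176}{127} + i \sqrt{23}}$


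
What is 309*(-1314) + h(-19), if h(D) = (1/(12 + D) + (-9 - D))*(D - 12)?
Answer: -2844321/7 ≈ -4.0633e+5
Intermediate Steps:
h(D) = (-12 + D)*(-9 + 1/(12 + D) - D) (h(D) = (-9 + 1/(12 + D) - D)*(-12 + D) = (-12 + D)*(-9 + 1/(12 + D) - D))
309*(-1314) + h(-19) = 309*(-1314) + (1284 - 1*(-19)**3 - 9*(-19)**2 + 145*(-19))/(12 - 19) = -406026 + (1284 - 1*(-6859) - 9*361 - 2755)/(-7) = -406026 - (1284 + 6859 - 3249 - 2755)/7 = -406026 - 1/7*2139 = -406026 - 2139/7 = -2844321/7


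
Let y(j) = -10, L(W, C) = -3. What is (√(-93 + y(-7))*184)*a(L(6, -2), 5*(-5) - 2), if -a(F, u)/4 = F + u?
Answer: 22080*I*√103 ≈ 2.2409e+5*I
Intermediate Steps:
a(F, u) = -4*F - 4*u (a(F, u) = -4*(F + u) = -4*F - 4*u)
(√(-93 + y(-7))*184)*a(L(6, -2), 5*(-5) - 2) = (√(-93 - 10)*184)*(-4*(-3) - 4*(5*(-5) - 2)) = (√(-103)*184)*(12 - 4*(-25 - 2)) = ((I*√103)*184)*(12 - 4*(-27)) = (184*I*√103)*(12 + 108) = (184*I*√103)*120 = 22080*I*√103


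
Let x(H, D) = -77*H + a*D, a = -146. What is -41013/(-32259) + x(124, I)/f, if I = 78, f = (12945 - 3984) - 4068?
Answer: -158232605/52614429 ≈ -3.0074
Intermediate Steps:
f = 4893 (f = 8961 - 4068 = 4893)
x(H, D) = -146*D - 77*H (x(H, D) = -77*H - 146*D = -146*D - 77*H)
-41013/(-32259) + x(124, I)/f = -41013/(-32259) + (-146*78 - 77*124)/4893 = -41013*(-1/32259) + (-11388 - 9548)*(1/4893) = 13671/10753 - 20936*1/4893 = 13671/10753 - 20936/4893 = -158232605/52614429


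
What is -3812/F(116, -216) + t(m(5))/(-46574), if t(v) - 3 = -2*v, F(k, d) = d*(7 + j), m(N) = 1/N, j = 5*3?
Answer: 10086803/12574980 ≈ 0.80213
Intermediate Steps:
j = 15
F(k, d) = 22*d (F(k, d) = d*(7 + 15) = d*22 = 22*d)
t(v) = 3 - 2*v
-3812/F(116, -216) + t(m(5))/(-46574) = -3812/(22*(-216)) + (3 - 2/5)/(-46574) = -3812/(-4752) + (3 - 2*1/5)*(-1/46574) = -3812*(-1/4752) + (3 - 2/5)*(-1/46574) = 953/1188 + (13/5)*(-1/46574) = 953/1188 - 13/232870 = 10086803/12574980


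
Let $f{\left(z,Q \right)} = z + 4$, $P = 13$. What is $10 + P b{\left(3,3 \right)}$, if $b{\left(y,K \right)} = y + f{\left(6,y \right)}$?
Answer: $179$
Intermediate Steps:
$f{\left(z,Q \right)} = 4 + z$
$b{\left(y,K \right)} = 10 + y$ ($b{\left(y,K \right)} = y + \left(4 + 6\right) = y + 10 = 10 + y$)
$10 + P b{\left(3,3 \right)} = 10 + 13 \left(10 + 3\right) = 10 + 13 \cdot 13 = 10 + 169 = 179$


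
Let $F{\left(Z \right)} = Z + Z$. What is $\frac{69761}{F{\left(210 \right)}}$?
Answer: $\frac{69761}{420} \approx 166.1$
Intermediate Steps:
$F{\left(Z \right)} = 2 Z$
$\frac{69761}{F{\left(210 \right)}} = \frac{69761}{2 \cdot 210} = \frac{69761}{420}$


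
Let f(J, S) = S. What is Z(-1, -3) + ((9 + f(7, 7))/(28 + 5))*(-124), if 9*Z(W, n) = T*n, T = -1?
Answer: -1973/33 ≈ -59.788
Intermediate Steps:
Z(W, n) = -n/9 (Z(W, n) = (-n)/9 = -n/9)
Z(-1, -3) + ((9 + f(7, 7))/(28 + 5))*(-124) = -1/9*(-3) + ((9 + 7)/(28 + 5))*(-124) = 1/3 + (16/33)*(-124) = 1/3 - 1984/33 = -1973/33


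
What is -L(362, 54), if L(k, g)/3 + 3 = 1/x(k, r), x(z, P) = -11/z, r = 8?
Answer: 1185/11 ≈ 107.73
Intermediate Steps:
L(k, g) = -9 - 3*k/11 (L(k, g) = -9 + 3/((-11/k)) = -9 + 3*(-k/11) = -9 - 3*k/11)
-L(362, 54) = -(-9 - 3/11*362) = -(-9 - 1086/11) = -1*(-1185/11) = 1185/11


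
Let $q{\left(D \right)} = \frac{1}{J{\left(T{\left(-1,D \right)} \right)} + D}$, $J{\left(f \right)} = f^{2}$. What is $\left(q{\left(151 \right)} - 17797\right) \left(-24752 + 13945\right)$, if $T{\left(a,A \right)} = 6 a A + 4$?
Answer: $\frac{156511272311338}{813755} \approx 1.9233 \cdot 10^{8}$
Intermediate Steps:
$T{\left(a,A \right)} = 4 + 6 A a$ ($T{\left(a,A \right)} = 6 A a + 4 = 4 + 6 A a$)
$q{\left(D \right)} = \frac{1}{D + \left(4 - 6 D\right)^{2}}$ ($q{\left(D \right)} = \frac{1}{\left(4 + 6 D \left(-1\right)\right)^{2} + D} = \frac{1}{\left(4 - 6 D\right)^{2} + D} = \frac{1}{D + \left(4 - 6 D\right)^{2}}$)
$\left(q{\left(151 \right)} - 17797\right) \left(-24752 + 13945\right) = \left(\frac{1}{151 + 4 \left(2 - 453\right)^{2}} - 17797\right) \left(-24752 + 13945\right) = \left(\frac{1}{151 + 4 \left(2 - 453\right)^{2}} - 17797\right) \left(-10807\right) = \left(\frac{1}{151 + 4 \left(-451\right)^{2}} - 17797\right) \left(-10807\right) = \left(\frac{1}{151 + 4 \cdot 203401} - 17797\right) \left(-10807\right) = \left(\frac{1}{151 + 813604} - 17797\right) \left(-10807\right) = \left(\frac{1}{813755} - 17797\right) \left(-10807\right) = \left(- \frac{14482397734}{813755}\right) \left(-10807\right) = \frac{156511272311338}{813755}$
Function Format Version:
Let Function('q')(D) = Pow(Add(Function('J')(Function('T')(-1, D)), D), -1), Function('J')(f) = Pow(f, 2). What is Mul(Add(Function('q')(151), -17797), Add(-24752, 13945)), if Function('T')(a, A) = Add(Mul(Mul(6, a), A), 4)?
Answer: Rational(156511272311338, 813755) ≈ 1.9233e+8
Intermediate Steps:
Function('T')(a, A) = Add(4, Mul(6, A, a)) (Function('T')(a, A) = Add(Mul(6, A, a), 4) = Add(4, Mul(6, A, a)))
Function('q')(D) = Pow(Add(D, Pow(Add(4, Mul(-6, D)), 2)), -1) (Function('q')(D) = Pow(Add(Pow(Add(4, Mul(6, D, -1)), 2), D), -1) = Pow(Add(Pow(Add(4, Mul(-6, D)), 2), D), -1) = Pow(Add(D, Pow(Add(4, Mul(-6, D)), 2)), -1))
Mul(Add(Function('q')(151), -17797), Add(-24752, 13945)) = Mul(Add(Pow(Add(151, Mul(4, Pow(Add(2, Mul(-3, 151)), 2))), -1), -17797), Add(-24752, 13945)) = Mul(Add(Pow(Add(151, Mul(4, Pow(Add(2, -453), 2))), -1), -17797), -10807) = Mul(Add(Pow(Add(151, Mul(4, Pow(-451, 2))), -1), -17797), -10807) = Mul(Add(Pow(Add(151, Mul(4, 203401)), -1), -17797), -10807) = Mul(Add(Pow(Add(151, 813604), -1), -17797), -10807) = Mul(Add(Pow(813755, -1), -17797), -10807) = Mul(Add(Rational(1, 813755), -17797), -10807) = Mul(Rational(-14482397734, 813755), -10807) = Rational(156511272311338, 813755)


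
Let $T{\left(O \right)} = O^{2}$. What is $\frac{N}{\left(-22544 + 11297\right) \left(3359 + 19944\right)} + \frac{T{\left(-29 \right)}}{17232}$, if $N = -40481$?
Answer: $\frac{10529251613}{215062614672} \approx 0.048959$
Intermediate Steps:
$\frac{N}{\left(-22544 + 11297\right) \left(3359 + 19944\right)} + \frac{T{\left(-29 \right)}}{17232} = - \frac{40481}{\left(-22544 + 11297\right) \left(3359 + 19944\right)} + \frac{\left(-29\right)^{2}}{17232} = - \frac{40481}{\left(-11247\right) 23303} + 841 \cdot \frac{1}{17232} = - \frac{40481}{-262088841} + \frac{841}{17232} = \left(-40481\right) \left(- \frac{1}{262088841}\right) + \frac{841}{17232} = \frac{5783}{37441263} + \frac{841}{17232} = \frac{10529251613}{215062614672}$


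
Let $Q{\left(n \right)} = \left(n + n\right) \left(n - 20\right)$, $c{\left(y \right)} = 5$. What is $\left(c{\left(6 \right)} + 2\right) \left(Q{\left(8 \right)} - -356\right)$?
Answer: $1148$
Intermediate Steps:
$Q{\left(n \right)} = 2 n \left(-20 + n\right)$
$\left(c{\left(6 \right)} + 2\right) \left(Q{\left(8 \right)} - -356\right) = \left(5 + 2\right) \left(2 \cdot 8 \left(-20 + 8\right) - -356\right) = 7 \left(2 \cdot 8 \left(-12\right) + 356\right) = 7 \left(-192 + 356\right) = 7 \cdot 164 = 1148$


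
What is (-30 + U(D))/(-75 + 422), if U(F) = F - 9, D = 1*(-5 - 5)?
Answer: -49/347 ≈ -0.14121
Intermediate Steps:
D = -10 (D = 1*(-10) = -10)
U(F) = -9 + F
(-30 + U(D))/(-75 + 422) = (-30 + (-9 - 10))/(-75 + 422) = (-30 - 19)/347 = -49*1/347 = -49/347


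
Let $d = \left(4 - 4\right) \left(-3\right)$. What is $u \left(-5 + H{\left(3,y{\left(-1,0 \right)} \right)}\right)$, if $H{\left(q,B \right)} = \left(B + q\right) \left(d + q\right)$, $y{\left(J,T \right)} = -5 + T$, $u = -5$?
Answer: $55$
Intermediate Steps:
$d = 0$ ($d = 0 \left(-3\right) = 0$)
$H{\left(q,B \right)} = q \left(B + q\right)$ ($H{\left(q,B \right)} = \left(B + q\right) \left(0 + q\right) = \left(B + q\right) q = q \left(B + q\right)$)
$u \left(-5 + H{\left(3,y{\left(-1,0 \right)} \right)}\right) = - 5 \left(-5 + 3 \left(\left(-5 + 0\right) + 3\right)\right) = - 5 \left(-5 + 3 \left(-5 + 3\right)\right) = - 5 \left(-5 + 3 \left(-2\right)\right) = - 5 \left(-5 - 6\right) = \left(-5\right) \left(-11\right) = 55$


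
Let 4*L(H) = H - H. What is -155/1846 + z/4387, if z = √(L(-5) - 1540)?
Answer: -155/1846 + 2*I*√385/4387 ≈ -0.083965 + 0.0089453*I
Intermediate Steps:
L(H) = 0 (L(H) = (H - H)/4 = (¼)*0 = 0)
z = 2*I*√385 (z = √(0 - 1540) = √(-1540) = 2*I*√385 ≈ 39.243*I)
-155/1846 + z/4387 = -155/1846 + (2*I*√385)/4387 = -155*1/1846 + (2*I*√385)*(1/4387) = -155/1846 + 2*I*√385/4387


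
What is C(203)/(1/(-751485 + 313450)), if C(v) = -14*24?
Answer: 147179760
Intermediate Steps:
C(v) = -336
C(203)/(1/(-751485 + 313450)) = -336/(1/(-751485 + 313450)) = -336/(1/(-438035)) = -336/(-1/438035) = -336*(-438035) = 147179760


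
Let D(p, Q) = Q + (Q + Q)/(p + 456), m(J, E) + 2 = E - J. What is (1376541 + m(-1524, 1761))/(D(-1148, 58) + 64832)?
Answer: 238709552/11225941 ≈ 21.264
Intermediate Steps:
m(J, E) = -2 + E - J (m(J, E) = -2 + (E - J) = -2 + E - J)
D(p, Q) = Q + 2*Q/(456 + p) (D(p, Q) = Q + (2*Q)/(456 + p) = Q + 2*Q/(456 + p))
(1376541 + m(-1524, 1761))/(D(-1148, 58) + 64832) = (1376541 + (-2 + 1761 - 1*(-1524)))/(58*(458 - 1148)/(456 - 1148) + 64832) = (1376541 + (-2 + 1761 + 1524))/(58*(-690)/(-692) + 64832) = (1376541 + 3283)/(58*(-1/692)*(-690) + 64832) = 1379824/(10005/173 + 64832) = 1379824/(11225941/173) = 1379824*(173/11225941) = 238709552/11225941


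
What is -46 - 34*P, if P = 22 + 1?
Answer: -828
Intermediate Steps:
P = 23
-46 - 34*P = -46 - 34*23 = -46 - 782 = -828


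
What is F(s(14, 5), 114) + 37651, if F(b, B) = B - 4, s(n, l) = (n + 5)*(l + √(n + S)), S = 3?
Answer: 37761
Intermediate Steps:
s(n, l) = (5 + n)*(l + √(3 + n)) (s(n, l) = (n + 5)*(l + √(n + 3)) = (5 + n)*(l + √(3 + n)))
F(b, B) = -4 + B
F(s(14, 5), 114) + 37651 = (-4 + 114) + 37651 = 110 + 37651 = 37761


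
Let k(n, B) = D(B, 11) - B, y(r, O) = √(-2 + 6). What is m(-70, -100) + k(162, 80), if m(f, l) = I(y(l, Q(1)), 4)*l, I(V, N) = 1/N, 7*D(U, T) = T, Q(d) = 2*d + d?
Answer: -724/7 ≈ -103.43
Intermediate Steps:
Q(d) = 3*d
D(U, T) = T/7
y(r, O) = 2 (y(r, O) = √4 = 2)
k(n, B) = 11/7 - B (k(n, B) = (⅐)*11 - B = 11/7 - B)
m(f, l) = l/4
m(-70, -100) + k(162, 80) = (¼)*(-100) + (11/7 - 1*80) = -25 + (11/7 - 80) = -25 - 549/7 = -724/7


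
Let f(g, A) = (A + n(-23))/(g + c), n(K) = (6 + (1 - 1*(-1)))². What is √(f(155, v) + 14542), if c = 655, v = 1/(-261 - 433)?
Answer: √63035898897/2082 ≈ 120.59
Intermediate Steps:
v = -1/694 (v = 1/(-694) = -1/694 ≈ -0.0014409)
n(K) = 64 (n(K) = (6 + (1 + 1))² = (6 + 2)² = 8² = 64)
f(g, A) = (64 + A)/(655 + g) (f(g, A) = (A + 64)/(g + 655) = (64 + A)/(655 + g))
√(f(155, v) + 14542) = √((64 - 1/694)/(655 + 155) + 14542) = √((44415/694)/810 + 14542) = √((1/810)*(44415/694) + 14542) = √(329/4164 + 14542) = √(60553217/4164) = √63035898897/2082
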